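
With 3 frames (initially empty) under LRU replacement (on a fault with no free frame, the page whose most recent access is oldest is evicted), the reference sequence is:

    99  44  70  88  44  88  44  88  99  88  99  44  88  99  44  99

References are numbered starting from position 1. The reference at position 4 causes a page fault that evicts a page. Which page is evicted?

99

pos 1: 99: miss, frames [99]
pos 2: 44: miss, frames [99, 44]
pos 3: 70: miss, frames [99, 44, 70]
pos 4: 88: miss, evict 99, frames [44, 70, 88]
At position 4, page 99 is evicted.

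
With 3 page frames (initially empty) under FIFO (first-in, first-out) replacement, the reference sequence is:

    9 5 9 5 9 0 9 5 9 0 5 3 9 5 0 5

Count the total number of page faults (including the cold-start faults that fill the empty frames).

9: fault, frames (9)
5: fault, frames (9 5)
9: hit
5: hit
9: hit
0: fault, frames (9 5 0)
9: hit
5: hit
9: hit
0: hit
5: hit
3: fault, evict 9, frames (5 0 3)
9: fault, evict 5, frames (0 3 9)
5: fault, evict 0, frames (3 9 5)
0: fault, evict 3, frames (9 5 0)
5: hit
Page faults: 7.

7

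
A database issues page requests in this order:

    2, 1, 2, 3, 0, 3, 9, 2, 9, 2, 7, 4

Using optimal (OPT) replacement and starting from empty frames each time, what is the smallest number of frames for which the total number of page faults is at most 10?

f=1: 12 faults
f=2: 8 faults
f=3: 7 faults
f=4: 7 faults
f=5: 7 faults
f=6: 7 faults
f=7: 7 faults
Smallest f with faults ≤ 10 is 2.

2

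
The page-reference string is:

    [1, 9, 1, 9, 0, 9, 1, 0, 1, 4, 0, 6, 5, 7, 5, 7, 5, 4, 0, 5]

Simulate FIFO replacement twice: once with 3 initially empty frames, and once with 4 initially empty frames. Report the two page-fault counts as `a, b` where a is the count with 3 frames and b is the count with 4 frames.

3 frames: F F . . F . . . . F . F F F . . . F F F → 10 faults.
4 frames: F F . . F . . . . F . F F F . . . . F . → 8 faults.
8 < 10: adding a frame reduced faults, as is typical.

10, 8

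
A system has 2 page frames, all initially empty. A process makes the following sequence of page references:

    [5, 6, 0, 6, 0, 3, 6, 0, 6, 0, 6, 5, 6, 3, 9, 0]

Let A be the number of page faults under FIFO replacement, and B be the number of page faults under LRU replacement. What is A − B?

Under FIFO: F F F . . F F F . . . F F F F F → 11 faults.
Under LRU: F F F . . F F F . . . F . F F F → 10 faults.
A − B = 11 − 10 = 1.

1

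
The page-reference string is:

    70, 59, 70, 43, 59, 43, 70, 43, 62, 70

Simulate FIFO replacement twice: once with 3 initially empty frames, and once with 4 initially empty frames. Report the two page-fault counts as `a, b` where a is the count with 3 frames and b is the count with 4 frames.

3 frames: F F . F . . . . F F → 5 faults.
4 frames: F F . F . . . . F . → 4 faults.
4 < 5: adding a frame reduced faults, as is typical.

5, 4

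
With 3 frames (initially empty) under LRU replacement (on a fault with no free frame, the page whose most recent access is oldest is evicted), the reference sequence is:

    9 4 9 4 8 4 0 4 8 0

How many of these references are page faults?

4

9 -> miss, frames (9)
4 -> miss, frames (9 4)
9 -> hit
4 -> hit
8 -> miss, frames (9 4 8)
4 -> hit
0 -> miss, evict 9, frames (8 4 0)
4 -> hit
8 -> hit
0 -> hit
Page faults: 4.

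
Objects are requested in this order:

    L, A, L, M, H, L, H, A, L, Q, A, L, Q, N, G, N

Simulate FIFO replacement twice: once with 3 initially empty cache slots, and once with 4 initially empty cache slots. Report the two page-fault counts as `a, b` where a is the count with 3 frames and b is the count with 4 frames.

9, 8

3 frames: F F . F F F . F . F . . . F F . → 9 faults.
4 frames: F F . F F . . . . F . F . F F . → 8 faults.
8 < 9: adding a frame reduced faults, as is typical.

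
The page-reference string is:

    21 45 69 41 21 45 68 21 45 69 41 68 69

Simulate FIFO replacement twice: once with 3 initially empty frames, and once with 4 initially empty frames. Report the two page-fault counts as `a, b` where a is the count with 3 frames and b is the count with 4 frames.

3 frames: F F F F F F F . . F F . . → 9 faults.
4 frames: F F F F . . F F F F F F . → 10 faults.
10 > 9: adding a frame increased faults — Belady's anomaly.

9, 10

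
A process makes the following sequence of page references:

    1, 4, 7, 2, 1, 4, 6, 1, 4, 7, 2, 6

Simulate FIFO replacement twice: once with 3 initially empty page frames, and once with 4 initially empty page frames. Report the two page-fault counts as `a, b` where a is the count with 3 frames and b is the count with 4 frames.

3 frames: F F F F F F F . . F F . → 9 faults.
4 frames: F F F F . . F F F F F F → 10 faults.
10 > 9: adding a frame increased faults — Belady's anomaly.

9, 10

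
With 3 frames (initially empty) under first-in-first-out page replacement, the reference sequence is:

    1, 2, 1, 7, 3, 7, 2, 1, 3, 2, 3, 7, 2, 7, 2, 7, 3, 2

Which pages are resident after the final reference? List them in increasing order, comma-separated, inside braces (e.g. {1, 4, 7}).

{2, 3, 7}

1: miss, frames (1)
2: miss, frames (1 2)
1: hit
7: miss, frames (1 2 7)
3: miss, evict 1, frames (2 7 3)
7: hit
2: hit
1: miss, evict 2, frames (7 3 1)
3: hit
2: miss, evict 7, frames (3 1 2)
3: hit
7: miss, evict 3, frames (1 2 7)
2: hit
7: hit
2: hit
7: hit
3: miss, evict 1, frames (2 7 3)
2: hit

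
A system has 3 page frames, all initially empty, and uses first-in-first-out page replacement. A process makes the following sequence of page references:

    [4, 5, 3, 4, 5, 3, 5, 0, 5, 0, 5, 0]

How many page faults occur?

4

4: miss, frames {4}
5: miss, frames {4,5}
3: miss, frames {4,5,3}
4: hit
5: hit
3: hit
5: hit
0: miss, evict 4, frames {5,3,0}
5: hit
0: hit
5: hit
0: hit
Page faults: 4.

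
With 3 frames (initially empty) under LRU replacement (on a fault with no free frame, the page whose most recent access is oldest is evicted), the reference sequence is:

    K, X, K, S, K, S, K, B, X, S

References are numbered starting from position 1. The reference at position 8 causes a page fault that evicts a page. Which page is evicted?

X

pos 1: K → fault, frames {K}
pos 2: X → fault, frames {K,X}
pos 3: K → hit
pos 4: S → fault, frames {X,K,S}
pos 5: K → hit
pos 6: S → hit
pos 7: K → hit
pos 8: B → fault, evict X, frames {S,K,B}
At position 8, page X is evicted.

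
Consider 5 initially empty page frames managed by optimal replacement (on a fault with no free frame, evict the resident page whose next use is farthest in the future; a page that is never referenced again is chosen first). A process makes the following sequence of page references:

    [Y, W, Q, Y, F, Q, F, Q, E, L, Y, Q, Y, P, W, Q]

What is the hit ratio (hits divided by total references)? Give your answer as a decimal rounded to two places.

Y → fault, frames {Y}
W → fault, frames {Y,W}
Q → fault, frames {Y,W,Q}
Y → hit
F → fault, frames {Y,W,Q,F}
Q → hit
F → hit
Q → hit
E → fault, frames {Y,W,Q,F,E}
L → fault, evict E, frames {Y,W,Q,F,L}
Y → hit
Q → hit
Y → hit
P → fault, evict L, frames {Y,W,Q,F,P}
W → hit
Q → hit
Hits: 9 of 16 references → 9/16 = 0.5625.

0.56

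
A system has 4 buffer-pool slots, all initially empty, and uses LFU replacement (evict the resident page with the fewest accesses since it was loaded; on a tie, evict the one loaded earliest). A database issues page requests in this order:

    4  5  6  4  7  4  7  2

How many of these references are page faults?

5

4 → miss, frames {4}
5 → miss, frames {4,5}
6 → miss, frames {4,5,6}
4 → hit
7 → miss, frames {4,5,6,7}
4 → hit
7 → hit
2 → miss, evict 5, frames {4,6,7,2}
Page faults: 5.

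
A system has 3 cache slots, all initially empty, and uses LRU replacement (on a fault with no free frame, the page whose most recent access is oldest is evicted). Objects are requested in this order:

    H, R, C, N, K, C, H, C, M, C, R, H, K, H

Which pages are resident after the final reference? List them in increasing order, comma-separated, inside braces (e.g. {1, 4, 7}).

H -> fault, frames {H}
R -> fault, frames {H,R}
C -> fault, frames {H,R,C}
N -> fault, evict H, frames {R,C,N}
K -> fault, evict R, frames {C,N,K}
C -> hit
H -> fault, evict N, frames {K,C,H}
C -> hit
M -> fault, evict K, frames {H,C,M}
C -> hit
R -> fault, evict H, frames {M,C,R}
H -> fault, evict M, frames {C,R,H}
K -> fault, evict C, frames {R,H,K}
H -> hit

{H, K, R}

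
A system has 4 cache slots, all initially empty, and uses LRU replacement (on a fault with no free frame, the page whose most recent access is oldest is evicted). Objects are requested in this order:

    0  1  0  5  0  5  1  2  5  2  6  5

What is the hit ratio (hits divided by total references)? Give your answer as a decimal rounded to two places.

0.58

0 -> miss, frames {0}
1 -> miss, frames {0,1}
0 -> hit
5 -> miss, frames {1,0,5}
0 -> hit
5 -> hit
1 -> hit
2 -> miss, frames {0,5,1,2}
5 -> hit
2 -> hit
6 -> miss, evict 0, frames {1,5,2,6}
5 -> hit
Hits: 7 of 12 references → 7/12 = 0.5833.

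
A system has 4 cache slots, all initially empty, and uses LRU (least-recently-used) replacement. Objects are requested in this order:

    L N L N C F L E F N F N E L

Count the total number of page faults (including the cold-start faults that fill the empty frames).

6

L -> fault, frames [L]
N -> fault, frames [L, N]
L -> hit
N -> hit
C -> fault, frames [L, N, C]
F -> fault, frames [L, N, C, F]
L -> hit
E -> fault, evict N, frames [C, F, L, E]
F -> hit
N -> fault, evict C, frames [L, E, F, N]
F -> hit
N -> hit
E -> hit
L -> hit
Page faults: 6.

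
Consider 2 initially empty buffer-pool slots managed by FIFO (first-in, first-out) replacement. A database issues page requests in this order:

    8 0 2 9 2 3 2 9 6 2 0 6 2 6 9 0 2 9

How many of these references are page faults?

16

8 -> fault, frames (8)
0 -> fault, frames (8 0)
2 -> fault, evict 8, frames (0 2)
9 -> fault, evict 0, frames (2 9)
2 -> hit
3 -> fault, evict 2, frames (9 3)
2 -> fault, evict 9, frames (3 2)
9 -> fault, evict 3, frames (2 9)
6 -> fault, evict 2, frames (9 6)
2 -> fault, evict 9, frames (6 2)
0 -> fault, evict 6, frames (2 0)
6 -> fault, evict 2, frames (0 6)
2 -> fault, evict 0, frames (6 2)
6 -> hit
9 -> fault, evict 6, frames (2 9)
0 -> fault, evict 2, frames (9 0)
2 -> fault, evict 9, frames (0 2)
9 -> fault, evict 0, frames (2 9)
Page faults: 16.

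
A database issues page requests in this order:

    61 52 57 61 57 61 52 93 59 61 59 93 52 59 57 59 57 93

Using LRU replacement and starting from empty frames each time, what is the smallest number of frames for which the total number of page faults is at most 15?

f=1: 18 faults
f=2: 13 faults
f=3: 9 faults
f=4: 6 faults
f=5: 5 faults
Smallest f with faults ≤ 15 is 2.

2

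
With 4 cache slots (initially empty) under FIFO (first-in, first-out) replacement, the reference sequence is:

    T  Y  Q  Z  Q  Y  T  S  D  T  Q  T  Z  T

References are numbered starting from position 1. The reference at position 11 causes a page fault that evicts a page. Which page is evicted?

pos 1: T -> fault, frames {T}
pos 2: Y -> fault, frames {T,Y}
pos 3: Q -> fault, frames {T,Y,Q}
pos 4: Z -> fault, frames {T,Y,Q,Z}
pos 5: Q -> hit
pos 6: Y -> hit
pos 7: T -> hit
pos 8: S -> fault, evict T, frames {Y,Q,Z,S}
pos 9: D -> fault, evict Y, frames {Q,Z,S,D}
pos 10: T -> fault, evict Q, frames {Z,S,D,T}
pos 11: Q -> fault, evict Z, frames {S,D,T,Q}
At position 11, page Z is evicted.

Z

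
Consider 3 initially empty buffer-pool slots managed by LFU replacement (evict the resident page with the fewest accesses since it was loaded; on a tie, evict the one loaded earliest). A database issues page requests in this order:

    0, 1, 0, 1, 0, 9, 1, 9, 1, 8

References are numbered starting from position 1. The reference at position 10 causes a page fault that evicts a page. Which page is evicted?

pos 1: 0 -> miss, frames {0}
pos 2: 1 -> miss, frames {0,1}
pos 3: 0 -> hit
pos 4: 1 -> hit
pos 5: 0 -> hit
pos 6: 9 -> miss, frames {0,1,9}
pos 7: 1 -> hit
pos 8: 9 -> hit
pos 9: 1 -> hit
pos 10: 8 -> miss, evict 9, frames {0,1,8}
At position 10, page 9 is evicted.

9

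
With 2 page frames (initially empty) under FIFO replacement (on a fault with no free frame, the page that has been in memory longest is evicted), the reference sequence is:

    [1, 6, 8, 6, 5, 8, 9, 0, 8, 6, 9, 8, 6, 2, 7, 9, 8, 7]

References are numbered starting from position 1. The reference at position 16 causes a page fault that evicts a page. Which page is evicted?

pos 1: 1: fault, frames {1}
pos 2: 6: fault, frames {1,6}
pos 3: 8: fault, evict 1, frames {6,8}
pos 4: 6: hit
pos 5: 5: fault, evict 6, frames {8,5}
pos 6: 8: hit
pos 7: 9: fault, evict 8, frames {5,9}
pos 8: 0: fault, evict 5, frames {9,0}
pos 9: 8: fault, evict 9, frames {0,8}
pos 10: 6: fault, evict 0, frames {8,6}
pos 11: 9: fault, evict 8, frames {6,9}
pos 12: 8: fault, evict 6, frames {9,8}
pos 13: 6: fault, evict 9, frames {8,6}
pos 14: 2: fault, evict 8, frames {6,2}
pos 15: 7: fault, evict 6, frames {2,7}
pos 16: 9: fault, evict 2, frames {7,9}
At position 16, page 2 is evicted.

2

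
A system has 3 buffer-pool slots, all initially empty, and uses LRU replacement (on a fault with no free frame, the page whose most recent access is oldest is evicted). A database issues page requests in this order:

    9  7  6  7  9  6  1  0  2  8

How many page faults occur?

9: fault, frames {9}
7: fault, frames {9,7}
6: fault, frames {9,7,6}
7: hit
9: hit
6: hit
1: fault, evict 7, frames {9,6,1}
0: fault, evict 9, frames {6,1,0}
2: fault, evict 6, frames {1,0,2}
8: fault, evict 1, frames {0,2,8}
Page faults: 7.

7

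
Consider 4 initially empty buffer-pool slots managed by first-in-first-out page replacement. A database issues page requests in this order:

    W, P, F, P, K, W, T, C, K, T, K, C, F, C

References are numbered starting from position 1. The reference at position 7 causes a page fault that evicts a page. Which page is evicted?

W

pos 1: W -> miss, frames {W}
pos 2: P -> miss, frames {W,P}
pos 3: F -> miss, frames {W,P,F}
pos 4: P -> hit
pos 5: K -> miss, frames {W,P,F,K}
pos 6: W -> hit
pos 7: T -> miss, evict W, frames {P,F,K,T}
At position 7, page W is evicted.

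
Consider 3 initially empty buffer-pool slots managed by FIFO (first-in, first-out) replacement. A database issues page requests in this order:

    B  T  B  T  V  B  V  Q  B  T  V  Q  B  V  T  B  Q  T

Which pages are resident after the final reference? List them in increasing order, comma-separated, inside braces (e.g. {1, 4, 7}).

{B, Q, T}

B -> fault, frames {B}
T -> fault, frames {B,T}
B -> hit
T -> hit
V -> fault, frames {B,T,V}
B -> hit
V -> hit
Q -> fault, evict B, frames {T,V,Q}
B -> fault, evict T, frames {V,Q,B}
T -> fault, evict V, frames {Q,B,T}
V -> fault, evict Q, frames {B,T,V}
Q -> fault, evict B, frames {T,V,Q}
B -> fault, evict T, frames {V,Q,B}
V -> hit
T -> fault, evict V, frames {Q,B,T}
B -> hit
Q -> hit
T -> hit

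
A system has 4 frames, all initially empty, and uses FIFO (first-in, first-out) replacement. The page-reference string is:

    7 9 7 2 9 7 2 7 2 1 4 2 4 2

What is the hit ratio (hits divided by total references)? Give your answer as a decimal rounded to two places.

0.64

7: fault, frames {7}
9: fault, frames {7,9}
7: hit
2: fault, frames {7,9,2}
9: hit
7: hit
2: hit
7: hit
2: hit
1: fault, frames {7,9,2,1}
4: fault, evict 7, frames {9,2,1,4}
2: hit
4: hit
2: hit
Hits: 9 of 14 references → 9/14 = 0.6429.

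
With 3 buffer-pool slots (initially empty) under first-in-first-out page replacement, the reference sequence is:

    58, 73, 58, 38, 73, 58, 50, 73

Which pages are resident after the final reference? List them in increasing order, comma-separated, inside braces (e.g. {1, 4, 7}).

{38, 50, 73}

58: miss, frames {58}
73: miss, frames {58,73}
58: hit
38: miss, frames {58,73,38}
73: hit
58: hit
50: miss, evict 58, frames {73,38,50}
73: hit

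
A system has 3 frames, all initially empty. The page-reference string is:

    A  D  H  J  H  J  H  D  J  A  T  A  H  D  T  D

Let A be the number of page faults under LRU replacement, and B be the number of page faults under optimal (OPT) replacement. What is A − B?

2

Under LRU: F F F F . . . . . F F . F F F . → 9 faults.
Under OPT: F F F F . . . . . F F . . F . . → 7 faults.
A − B = 9 − 7 = 2.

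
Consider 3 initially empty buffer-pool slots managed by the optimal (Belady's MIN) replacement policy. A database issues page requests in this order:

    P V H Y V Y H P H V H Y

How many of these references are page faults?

P -> miss, frames {P}
V -> miss, frames {P,V}
H -> miss, frames {P,V,H}
Y -> miss, evict P, frames {V,H,Y}
V -> hit
Y -> hit
H -> hit
P -> miss, evict Y, frames {V,H,P}
H -> hit
V -> hit
H -> hit
Y -> miss, evict P, frames {V,H,Y}
Page faults: 6.

6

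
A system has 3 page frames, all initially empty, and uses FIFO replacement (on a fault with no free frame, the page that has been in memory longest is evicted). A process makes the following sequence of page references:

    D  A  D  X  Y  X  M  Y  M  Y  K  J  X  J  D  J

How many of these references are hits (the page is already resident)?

7

D -> miss, frames (D)
A -> miss, frames (D A)
D -> hit
X -> miss, frames (D A X)
Y -> miss, evict D, frames (A X Y)
X -> hit
M -> miss, evict A, frames (X Y M)
Y -> hit
M -> hit
Y -> hit
K -> miss, evict X, frames (Y M K)
J -> miss, evict Y, frames (M K J)
X -> miss, evict M, frames (K J X)
J -> hit
D -> miss, evict K, frames (J X D)
J -> hit
Hits: 7.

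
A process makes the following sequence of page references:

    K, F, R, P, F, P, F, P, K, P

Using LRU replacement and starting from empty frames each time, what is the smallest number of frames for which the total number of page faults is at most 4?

f=1: 10 faults
f=2: 6 faults
f=3: 5 faults
f=4: 4 faults
Smallest f with faults ≤ 4 is 4.

4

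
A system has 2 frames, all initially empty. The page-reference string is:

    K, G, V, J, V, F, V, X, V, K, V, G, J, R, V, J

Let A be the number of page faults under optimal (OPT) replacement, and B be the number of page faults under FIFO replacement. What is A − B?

Under OPT: F F F F . F . F . F . F F F . F → 11 faults.
Under FIFO: F F F F . F F F . F F F F F F F → 14 faults.
A − B = 11 − 14 = -3.

-3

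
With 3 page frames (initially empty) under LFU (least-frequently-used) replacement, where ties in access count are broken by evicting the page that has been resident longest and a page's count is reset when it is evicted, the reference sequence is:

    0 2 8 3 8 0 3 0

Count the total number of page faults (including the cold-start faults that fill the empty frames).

5

0: miss, frames (0)
2: miss, frames (0 2)
8: miss, frames (0 2 8)
3: miss, evict 0, frames (2 8 3)
8: hit
0: miss, evict 2, frames (8 3 0)
3: hit
0: hit
Page faults: 5.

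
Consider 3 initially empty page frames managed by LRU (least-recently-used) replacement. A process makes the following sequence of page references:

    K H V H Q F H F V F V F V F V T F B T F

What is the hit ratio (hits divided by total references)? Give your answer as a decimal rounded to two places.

K → miss, frames {K}
H → miss, frames {K,H}
V → miss, frames {K,H,V}
H → hit
Q → miss, evict K, frames {V,H,Q}
F → miss, evict V, frames {H,Q,F}
H → hit
F → hit
V → miss, evict Q, frames {H,F,V}
F → hit
V → hit
F → hit
V → hit
F → hit
V → hit
T → miss, evict H, frames {F,V,T}
F → hit
B → miss, evict V, frames {T,F,B}
T → hit
F → hit
Hits: 12 of 20 references → 12/20 = 0.6000.

0.60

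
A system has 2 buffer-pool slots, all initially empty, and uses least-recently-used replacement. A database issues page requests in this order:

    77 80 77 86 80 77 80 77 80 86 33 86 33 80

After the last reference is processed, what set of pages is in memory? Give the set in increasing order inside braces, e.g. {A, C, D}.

{33, 80}

77 → fault, frames (77)
80 → fault, frames (77 80)
77 → hit
86 → fault, evict 80, frames (77 86)
80 → fault, evict 77, frames (86 80)
77 → fault, evict 86, frames (80 77)
80 → hit
77 → hit
80 → hit
86 → fault, evict 77, frames (80 86)
33 → fault, evict 80, frames (86 33)
86 → hit
33 → hit
80 → fault, evict 86, frames (33 80)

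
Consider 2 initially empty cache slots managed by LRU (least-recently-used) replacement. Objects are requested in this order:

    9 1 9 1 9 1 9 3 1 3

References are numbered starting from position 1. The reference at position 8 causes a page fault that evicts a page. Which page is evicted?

pos 1: 9 → miss, frames (9)
pos 2: 1 → miss, frames (9 1)
pos 3: 9 → hit
pos 4: 1 → hit
pos 5: 9 → hit
pos 6: 1 → hit
pos 7: 9 → hit
pos 8: 3 → miss, evict 1, frames (9 3)
At position 8, page 1 is evicted.

1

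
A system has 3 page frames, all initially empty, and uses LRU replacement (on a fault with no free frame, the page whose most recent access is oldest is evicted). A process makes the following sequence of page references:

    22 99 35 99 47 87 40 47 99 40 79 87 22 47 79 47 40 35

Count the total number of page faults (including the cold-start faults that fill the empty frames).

14

22 -> fault, frames [22]
99 -> fault, frames [22, 99]
35 -> fault, frames [22, 99, 35]
99 -> hit
47 -> fault, evict 22, frames [35, 99, 47]
87 -> fault, evict 35, frames [99, 47, 87]
40 -> fault, evict 99, frames [47, 87, 40]
47 -> hit
99 -> fault, evict 87, frames [40, 47, 99]
40 -> hit
79 -> fault, evict 47, frames [99, 40, 79]
87 -> fault, evict 99, frames [40, 79, 87]
22 -> fault, evict 40, frames [79, 87, 22]
47 -> fault, evict 79, frames [87, 22, 47]
79 -> fault, evict 87, frames [22, 47, 79]
47 -> hit
40 -> fault, evict 22, frames [79, 47, 40]
35 -> fault, evict 79, frames [47, 40, 35]
Page faults: 14.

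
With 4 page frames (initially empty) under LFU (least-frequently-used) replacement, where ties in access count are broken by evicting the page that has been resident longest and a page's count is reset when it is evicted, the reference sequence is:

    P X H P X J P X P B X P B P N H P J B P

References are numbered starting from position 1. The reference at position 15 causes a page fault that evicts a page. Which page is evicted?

J

pos 1: P -> fault, frames (P)
pos 2: X -> fault, frames (P X)
pos 3: H -> fault, frames (P X H)
pos 4: P -> hit
pos 5: X -> hit
pos 6: J -> fault, frames (P X H J)
pos 7: P -> hit
pos 8: X -> hit
pos 9: P -> hit
pos 10: B -> fault, evict H, frames (P X J B)
pos 11: X -> hit
pos 12: P -> hit
pos 13: B -> hit
pos 14: P -> hit
pos 15: N -> fault, evict J, frames (P X B N)
At position 15, page J is evicted.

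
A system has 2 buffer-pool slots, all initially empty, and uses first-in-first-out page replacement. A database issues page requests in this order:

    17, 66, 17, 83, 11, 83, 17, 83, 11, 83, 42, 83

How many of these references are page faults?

17 -> miss, frames {17}
66 -> miss, frames {17,66}
17 -> hit
83 -> miss, evict 17, frames {66,83}
11 -> miss, evict 66, frames {83,11}
83 -> hit
17 -> miss, evict 83, frames {11,17}
83 -> miss, evict 11, frames {17,83}
11 -> miss, evict 17, frames {83,11}
83 -> hit
42 -> miss, evict 83, frames {11,42}
83 -> miss, evict 11, frames {42,83}
Page faults: 9.

9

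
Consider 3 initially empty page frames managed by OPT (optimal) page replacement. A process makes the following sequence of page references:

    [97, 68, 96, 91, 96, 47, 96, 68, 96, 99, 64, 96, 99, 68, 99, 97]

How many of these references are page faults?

97 → fault, frames (97)
68 → fault, frames (97 68)
96 → fault, frames (97 68 96)
91 → fault, evict 97, frames (68 96 91)
96 → hit
47 → fault, evict 91, frames (68 96 47)
96 → hit
68 → hit
96 → hit
99 → fault, evict 47, frames (68 96 99)
64 → fault, evict 68, frames (96 99 64)
96 → hit
99 → hit
68 → fault, evict 64, frames (96 99 68)
99 → hit
97 → fault, evict 68, frames (96 99 97)
Page faults: 9.

9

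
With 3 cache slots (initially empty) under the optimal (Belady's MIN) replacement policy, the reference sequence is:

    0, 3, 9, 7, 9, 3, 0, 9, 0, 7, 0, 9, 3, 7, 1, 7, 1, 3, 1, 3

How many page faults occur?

0 → miss, frames [0]
3 → miss, frames [0, 3]
9 → miss, frames [0, 3, 9]
7 → miss, evict 0, frames [3, 9, 7]
9 → hit
3 → hit
0 → miss, evict 3, frames [9, 7, 0]
9 → hit
0 → hit
7 → hit
0 → hit
9 → hit
3 → miss, evict 0, frames [9, 7, 3]
7 → hit
1 → miss, evict 9, frames [7, 3, 1]
7 → hit
1 → hit
3 → hit
1 → hit
3 → hit
Page faults: 7.

7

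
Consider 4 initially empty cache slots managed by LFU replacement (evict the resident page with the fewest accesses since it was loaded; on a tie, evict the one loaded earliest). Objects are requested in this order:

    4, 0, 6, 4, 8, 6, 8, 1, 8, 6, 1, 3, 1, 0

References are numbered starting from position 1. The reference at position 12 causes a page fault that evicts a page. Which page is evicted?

4

pos 1: 4: miss, frames {4}
pos 2: 0: miss, frames {4,0}
pos 3: 6: miss, frames {4,0,6}
pos 4: 4: hit
pos 5: 8: miss, frames {4,0,6,8}
pos 6: 6: hit
pos 7: 8: hit
pos 8: 1: miss, evict 0, frames {4,6,8,1}
pos 9: 8: hit
pos 10: 6: hit
pos 11: 1: hit
pos 12: 3: miss, evict 4, frames {6,8,1,3}
At position 12, page 4 is evicted.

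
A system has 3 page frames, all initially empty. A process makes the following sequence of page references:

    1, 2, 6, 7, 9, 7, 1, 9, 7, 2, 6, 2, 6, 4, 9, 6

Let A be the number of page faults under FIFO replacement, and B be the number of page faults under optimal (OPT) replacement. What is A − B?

Under FIFO: F F F F F . F . . F F . . F F . → 10 faults.
Under OPT: F F F F F . . . . F F . . F . . → 8 faults.
A − B = 10 − 8 = 2.

2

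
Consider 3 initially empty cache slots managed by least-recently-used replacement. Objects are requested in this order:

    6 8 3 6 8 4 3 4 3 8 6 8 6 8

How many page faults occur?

6

6 → miss, frames (6)
8 → miss, frames (6 8)
3 → miss, frames (6 8 3)
6 → hit
8 → hit
4 → miss, evict 3, frames (6 8 4)
3 → miss, evict 6, frames (8 4 3)
4 → hit
3 → hit
8 → hit
6 → miss, evict 4, frames (3 8 6)
8 → hit
6 → hit
8 → hit
Page faults: 6.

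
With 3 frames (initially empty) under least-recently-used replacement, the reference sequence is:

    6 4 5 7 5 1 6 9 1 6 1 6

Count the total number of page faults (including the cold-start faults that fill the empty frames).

7

6: fault, frames [6]
4: fault, frames [6, 4]
5: fault, frames [6, 4, 5]
7: fault, evict 6, frames [4, 5, 7]
5: hit
1: fault, evict 4, frames [7, 5, 1]
6: fault, evict 7, frames [5, 1, 6]
9: fault, evict 5, frames [1, 6, 9]
1: hit
6: hit
1: hit
6: hit
Page faults: 7.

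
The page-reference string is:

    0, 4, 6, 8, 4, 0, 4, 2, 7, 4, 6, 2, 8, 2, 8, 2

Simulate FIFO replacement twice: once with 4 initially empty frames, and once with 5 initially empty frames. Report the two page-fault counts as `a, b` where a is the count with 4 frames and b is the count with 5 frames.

4 frames: F F F F . . . F F F F . F F . . → 10 faults.
5 frames: F F F F . . . F F . . . . . . . → 6 faults.
6 < 10: adding a frame reduced faults, as is typical.

10, 6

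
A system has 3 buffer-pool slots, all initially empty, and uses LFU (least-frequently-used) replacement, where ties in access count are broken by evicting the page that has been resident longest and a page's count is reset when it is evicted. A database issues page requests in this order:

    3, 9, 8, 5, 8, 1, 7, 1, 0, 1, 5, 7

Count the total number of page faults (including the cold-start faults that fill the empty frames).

9

3 → miss, frames (3)
9 → miss, frames (3 9)
8 → miss, frames (3 9 8)
5 → miss, evict 3, frames (9 8 5)
8 → hit
1 → miss, evict 9, frames (8 5 1)
7 → miss, evict 5, frames (8 1 7)
1 → hit
0 → miss, evict 7, frames (8 1 0)
1 → hit
5 → miss, evict 0, frames (8 1 5)
7 → miss, evict 5, frames (8 1 7)
Page faults: 9.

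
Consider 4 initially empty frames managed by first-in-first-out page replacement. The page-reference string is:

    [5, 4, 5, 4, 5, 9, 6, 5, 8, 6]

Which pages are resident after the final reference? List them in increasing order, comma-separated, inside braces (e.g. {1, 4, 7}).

5 → fault, frames {5}
4 → fault, frames {5,4}
5 → hit
4 → hit
5 → hit
9 → fault, frames {5,4,9}
6 → fault, frames {5,4,9,6}
5 → hit
8 → fault, evict 5, frames {4,9,6,8}
6 → hit

{4, 6, 8, 9}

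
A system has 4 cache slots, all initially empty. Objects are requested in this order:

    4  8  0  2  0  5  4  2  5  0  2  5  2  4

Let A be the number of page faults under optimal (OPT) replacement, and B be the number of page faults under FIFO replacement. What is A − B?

Under OPT: F F F F . F . . . . . . . . → 5 faults.
Under FIFO: F F F F . F F . . . . . . . → 6 faults.
A − B = 5 − 6 = -1.

-1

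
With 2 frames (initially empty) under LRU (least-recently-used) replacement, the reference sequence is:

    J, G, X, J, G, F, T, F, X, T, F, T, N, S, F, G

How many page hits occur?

J: miss, frames {J}
G: miss, frames {J,G}
X: miss, evict J, frames {G,X}
J: miss, evict G, frames {X,J}
G: miss, evict X, frames {J,G}
F: miss, evict J, frames {G,F}
T: miss, evict G, frames {F,T}
F: hit
X: miss, evict T, frames {F,X}
T: miss, evict F, frames {X,T}
F: miss, evict X, frames {T,F}
T: hit
N: miss, evict F, frames {T,N}
S: miss, evict T, frames {N,S}
F: miss, evict N, frames {S,F}
G: miss, evict S, frames {F,G}
Hits: 2.

2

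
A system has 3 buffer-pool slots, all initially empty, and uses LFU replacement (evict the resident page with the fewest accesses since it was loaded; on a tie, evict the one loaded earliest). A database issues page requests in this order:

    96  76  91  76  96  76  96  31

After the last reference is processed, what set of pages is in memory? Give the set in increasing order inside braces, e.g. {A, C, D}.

96: miss, frames (96)
76: miss, frames (96 76)
91: miss, frames (96 76 91)
76: hit
96: hit
76: hit
96: hit
31: miss, evict 91, frames (96 76 31)

{31, 76, 96}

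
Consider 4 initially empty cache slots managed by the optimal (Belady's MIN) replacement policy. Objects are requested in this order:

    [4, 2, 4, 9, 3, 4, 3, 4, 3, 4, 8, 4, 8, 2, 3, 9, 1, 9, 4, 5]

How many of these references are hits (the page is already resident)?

4: fault, frames {4}
2: fault, frames {4,2}
4: hit
9: fault, frames {4,2,9}
3: fault, frames {4,2,9,3}
4: hit
3: hit
4: hit
3: hit
4: hit
8: fault, evict 9, frames {4,2,3,8}
4: hit
8: hit
2: hit
3: hit
9: fault, evict 8, frames {4,2,3,9}
1: fault, evict 3, frames {4,2,9,1}
9: hit
4: hit
5: fault, evict 1, frames {4,2,9,5}
Hits: 12.

12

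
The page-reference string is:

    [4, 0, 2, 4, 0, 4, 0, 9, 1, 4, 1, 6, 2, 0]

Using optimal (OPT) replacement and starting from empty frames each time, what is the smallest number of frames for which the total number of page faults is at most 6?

f=1: 14 faults
f=2: 9 faults
f=3: 7 faults
f=4: 6 faults
f=5: 6 faults
f=6: 6 faults
Smallest f with faults ≤ 6 is 4.

4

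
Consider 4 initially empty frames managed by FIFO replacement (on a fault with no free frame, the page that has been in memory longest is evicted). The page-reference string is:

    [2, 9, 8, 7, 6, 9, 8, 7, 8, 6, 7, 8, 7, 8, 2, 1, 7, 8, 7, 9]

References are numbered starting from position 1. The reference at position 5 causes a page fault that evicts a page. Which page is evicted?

pos 1: 2 -> miss, frames (2)
pos 2: 9 -> miss, frames (2 9)
pos 3: 8 -> miss, frames (2 9 8)
pos 4: 7 -> miss, frames (2 9 8 7)
pos 5: 6 -> miss, evict 2, frames (9 8 7 6)
At position 5, page 2 is evicted.

2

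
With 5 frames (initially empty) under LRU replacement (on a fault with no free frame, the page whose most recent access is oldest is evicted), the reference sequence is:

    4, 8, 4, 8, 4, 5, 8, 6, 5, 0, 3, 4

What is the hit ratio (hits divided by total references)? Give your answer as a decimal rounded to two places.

4: miss, frames {4}
8: miss, frames {4,8}
4: hit
8: hit
4: hit
5: miss, frames {8,4,5}
8: hit
6: miss, frames {4,5,8,6}
5: hit
0: miss, frames {4,8,6,5,0}
3: miss, evict 4, frames {8,6,5,0,3}
4: miss, evict 8, frames {6,5,0,3,4}
Hits: 5 of 12 references → 5/12 = 0.4167.

0.42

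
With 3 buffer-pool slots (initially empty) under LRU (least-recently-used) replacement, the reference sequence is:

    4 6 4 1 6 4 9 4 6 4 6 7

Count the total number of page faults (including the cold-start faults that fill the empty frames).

5

4 -> miss, frames {4}
6 -> miss, frames {4,6}
4 -> hit
1 -> miss, frames {6,4,1}
6 -> hit
4 -> hit
9 -> miss, evict 1, frames {6,4,9}
4 -> hit
6 -> hit
4 -> hit
6 -> hit
7 -> miss, evict 9, frames {4,6,7}
Page faults: 5.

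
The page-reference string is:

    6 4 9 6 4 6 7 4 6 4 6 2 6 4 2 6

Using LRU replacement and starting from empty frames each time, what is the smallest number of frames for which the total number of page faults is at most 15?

2

f=1: 16 faults
f=2: 12 faults
f=3: 5 faults
f=4: 5 faults
f=5: 5 faults
Smallest f with faults ≤ 15 is 2.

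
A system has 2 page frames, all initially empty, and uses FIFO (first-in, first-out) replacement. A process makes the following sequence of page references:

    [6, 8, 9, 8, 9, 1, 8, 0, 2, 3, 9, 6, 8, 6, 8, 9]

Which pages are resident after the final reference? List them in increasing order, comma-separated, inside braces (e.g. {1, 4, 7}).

{8, 9}

6: fault, frames {6}
8: fault, frames {6,8}
9: fault, evict 6, frames {8,9}
8: hit
9: hit
1: fault, evict 8, frames {9,1}
8: fault, evict 9, frames {1,8}
0: fault, evict 1, frames {8,0}
2: fault, evict 8, frames {0,2}
3: fault, evict 0, frames {2,3}
9: fault, evict 2, frames {3,9}
6: fault, evict 3, frames {9,6}
8: fault, evict 9, frames {6,8}
6: hit
8: hit
9: fault, evict 6, frames {8,9}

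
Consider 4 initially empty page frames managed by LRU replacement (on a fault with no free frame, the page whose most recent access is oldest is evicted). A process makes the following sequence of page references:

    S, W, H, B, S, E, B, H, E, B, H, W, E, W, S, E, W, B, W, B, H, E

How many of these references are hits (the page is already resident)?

13

S -> fault, frames (S)
W -> fault, frames (S W)
H -> fault, frames (S W H)
B -> fault, frames (S W H B)
S -> hit
E -> fault, evict W, frames (H B S E)
B -> hit
H -> hit
E -> hit
B -> hit
H -> hit
W -> fault, evict S, frames (E B H W)
E -> hit
W -> hit
S -> fault, evict B, frames (H E W S)
E -> hit
W -> hit
B -> fault, evict H, frames (S E W B)
W -> hit
B -> hit
H -> fault, evict S, frames (E W B H)
E -> hit
Hits: 13.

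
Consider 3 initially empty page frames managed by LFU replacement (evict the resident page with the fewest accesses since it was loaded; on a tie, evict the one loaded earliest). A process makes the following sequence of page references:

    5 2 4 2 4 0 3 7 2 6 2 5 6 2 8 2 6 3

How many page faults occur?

12

5: miss, frames [5]
2: miss, frames [5, 2]
4: miss, frames [5, 2, 4]
2: hit
4: hit
0: miss, evict 5, frames [2, 4, 0]
3: miss, evict 0, frames [2, 4, 3]
7: miss, evict 3, frames [2, 4, 7]
2: hit
6: miss, evict 7, frames [2, 4, 6]
2: hit
5: miss, evict 6, frames [2, 4, 5]
6: miss, evict 5, frames [2, 4, 6]
2: hit
8: miss, evict 6, frames [2, 4, 8]
2: hit
6: miss, evict 8, frames [2, 4, 6]
3: miss, evict 6, frames [2, 4, 3]
Page faults: 12.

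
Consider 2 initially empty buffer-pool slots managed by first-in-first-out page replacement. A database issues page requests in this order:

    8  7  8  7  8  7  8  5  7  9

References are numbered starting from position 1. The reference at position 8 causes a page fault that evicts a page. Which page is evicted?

8

pos 1: 8: miss, frames {8}
pos 2: 7: miss, frames {8,7}
pos 3: 8: hit
pos 4: 7: hit
pos 5: 8: hit
pos 6: 7: hit
pos 7: 8: hit
pos 8: 5: miss, evict 8, frames {7,5}
At position 8, page 8 is evicted.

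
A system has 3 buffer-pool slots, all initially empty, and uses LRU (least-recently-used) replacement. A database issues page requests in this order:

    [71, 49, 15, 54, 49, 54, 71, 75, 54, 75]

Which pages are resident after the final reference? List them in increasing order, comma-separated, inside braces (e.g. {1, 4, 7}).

{54, 71, 75}

71 -> fault, frames (71)
49 -> fault, frames (71 49)
15 -> fault, frames (71 49 15)
54 -> fault, evict 71, frames (49 15 54)
49 -> hit
54 -> hit
71 -> fault, evict 15, frames (49 54 71)
75 -> fault, evict 49, frames (54 71 75)
54 -> hit
75 -> hit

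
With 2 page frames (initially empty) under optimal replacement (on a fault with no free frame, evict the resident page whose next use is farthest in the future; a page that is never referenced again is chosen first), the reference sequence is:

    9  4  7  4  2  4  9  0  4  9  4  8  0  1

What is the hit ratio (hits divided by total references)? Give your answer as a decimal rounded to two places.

0.29

9: miss, frames {9}
4: miss, frames {9,4}
7: miss, evict 9, frames {4,7}
4: hit
2: miss, evict 7, frames {4,2}
4: hit
9: miss, evict 2, frames {4,9}
0: miss, evict 9, frames {4,0}
4: hit
9: miss, evict 0, frames {4,9}
4: hit
8: miss, evict 9, frames {4,8}
0: miss, evict 8, frames {4,0}
1: miss, evict 0, frames {4,1}
Hits: 4 of 14 references → 4/14 = 0.2857.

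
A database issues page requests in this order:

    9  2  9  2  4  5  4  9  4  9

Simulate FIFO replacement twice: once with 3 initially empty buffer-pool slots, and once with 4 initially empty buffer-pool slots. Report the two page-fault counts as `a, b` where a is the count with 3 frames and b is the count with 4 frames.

5, 4

3 frames: F F . . F F . F . . → 5 faults.
4 frames: F F . . F F . . . . → 4 faults.
4 < 5: adding a frame reduced faults, as is typical.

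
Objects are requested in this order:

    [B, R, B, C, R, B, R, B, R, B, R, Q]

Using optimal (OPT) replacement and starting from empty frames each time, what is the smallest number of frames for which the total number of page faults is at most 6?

f=1: 12 faults
f=2: 5 faults
f=3: 4 faults
f=4: 4 faults
Smallest f with faults ≤ 6 is 2.

2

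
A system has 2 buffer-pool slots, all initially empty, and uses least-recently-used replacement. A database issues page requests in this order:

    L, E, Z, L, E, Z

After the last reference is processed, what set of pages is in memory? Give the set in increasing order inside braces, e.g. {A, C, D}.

L: fault, frames (L)
E: fault, frames (L E)
Z: fault, evict L, frames (E Z)
L: fault, evict E, frames (Z L)
E: fault, evict Z, frames (L E)
Z: fault, evict L, frames (E Z)

{E, Z}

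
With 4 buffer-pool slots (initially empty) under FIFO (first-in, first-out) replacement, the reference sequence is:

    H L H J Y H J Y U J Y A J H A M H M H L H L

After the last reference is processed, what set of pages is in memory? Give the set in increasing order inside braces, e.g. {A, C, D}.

H: miss, frames {H}
L: miss, frames {H,L}
H: hit
J: miss, frames {H,L,J}
Y: miss, frames {H,L,J,Y}
H: hit
J: hit
Y: hit
U: miss, evict H, frames {L,J,Y,U}
J: hit
Y: hit
A: miss, evict L, frames {J,Y,U,A}
J: hit
H: miss, evict J, frames {Y,U,A,H}
A: hit
M: miss, evict Y, frames {U,A,H,M}
H: hit
M: hit
H: hit
L: miss, evict U, frames {A,H,M,L}
H: hit
L: hit

{A, H, L, M}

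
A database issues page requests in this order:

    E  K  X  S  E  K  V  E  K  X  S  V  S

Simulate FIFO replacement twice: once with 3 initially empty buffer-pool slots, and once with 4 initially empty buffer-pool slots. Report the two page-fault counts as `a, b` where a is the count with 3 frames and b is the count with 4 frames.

3 frames: F F F F F F F . . F F . . → 9 faults.
4 frames: F F F F . . F F F F F F . → 10 faults.
10 > 9: adding a frame increased faults — Belady's anomaly.

9, 10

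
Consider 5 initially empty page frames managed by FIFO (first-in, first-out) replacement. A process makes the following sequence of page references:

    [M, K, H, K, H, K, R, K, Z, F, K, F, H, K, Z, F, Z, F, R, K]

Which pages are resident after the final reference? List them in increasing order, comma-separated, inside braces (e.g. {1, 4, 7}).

M: miss, frames {M}
K: miss, frames {M,K}
H: miss, frames {M,K,H}
K: hit
H: hit
K: hit
R: miss, frames {M,K,H,R}
K: hit
Z: miss, frames {M,K,H,R,Z}
F: miss, evict M, frames {K,H,R,Z,F}
K: hit
F: hit
H: hit
K: hit
Z: hit
F: hit
Z: hit
F: hit
R: hit
K: hit

{F, H, K, R, Z}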